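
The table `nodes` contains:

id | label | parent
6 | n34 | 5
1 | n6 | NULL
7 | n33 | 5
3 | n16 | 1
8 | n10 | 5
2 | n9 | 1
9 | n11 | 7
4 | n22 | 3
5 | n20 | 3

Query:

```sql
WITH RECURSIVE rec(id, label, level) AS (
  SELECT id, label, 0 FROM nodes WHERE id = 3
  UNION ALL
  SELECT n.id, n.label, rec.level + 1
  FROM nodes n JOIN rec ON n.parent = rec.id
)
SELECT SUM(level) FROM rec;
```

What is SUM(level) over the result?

11

Base: id=3 (n16) at level 0.
Iteration 1: rows with parent in {3} -> n22 (id 4, level 1), n20 (id 5, level 1).
Iteration 2: rows with parent in {4,5} -> n34 (id 6, level 2), n33 (id 7, level 2), n10 (id 8, level 2).
Iteration 3: rows with parent in {6,7,8} -> n11 (id 9, level 3).
Iteration 4: no rows with parent in {9}; recursion stops.
SUM(level) = 0 + 1 + 1 + 2 + 2 + 2 + 3 = 11.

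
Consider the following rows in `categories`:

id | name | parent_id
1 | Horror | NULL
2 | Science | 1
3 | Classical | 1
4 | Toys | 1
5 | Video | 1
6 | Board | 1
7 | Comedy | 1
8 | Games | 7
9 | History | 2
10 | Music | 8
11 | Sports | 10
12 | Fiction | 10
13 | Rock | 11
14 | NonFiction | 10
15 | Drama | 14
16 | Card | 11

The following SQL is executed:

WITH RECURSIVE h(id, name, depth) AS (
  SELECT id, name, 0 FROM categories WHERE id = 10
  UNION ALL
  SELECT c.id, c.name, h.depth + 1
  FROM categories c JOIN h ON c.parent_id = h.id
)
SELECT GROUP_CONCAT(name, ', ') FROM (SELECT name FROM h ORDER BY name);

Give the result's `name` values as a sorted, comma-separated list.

Base: id=10 (Music) at depth 0.
Iteration 1: rows with parent_id in {10} -> Sports (id 11, depth 1), Fiction (id 12, depth 1), NonFiction (id 14, depth 1).
Iteration 2: rows with parent_id in {11,12,14} -> Rock (id 13, depth 2), Drama (id 15, depth 2), Card (id 16, depth 2).
Iteration 3: no rows with parent_id in {13,15,16}; recursion stops.

Card, Drama, Fiction, Music, NonFiction, Rock, Sports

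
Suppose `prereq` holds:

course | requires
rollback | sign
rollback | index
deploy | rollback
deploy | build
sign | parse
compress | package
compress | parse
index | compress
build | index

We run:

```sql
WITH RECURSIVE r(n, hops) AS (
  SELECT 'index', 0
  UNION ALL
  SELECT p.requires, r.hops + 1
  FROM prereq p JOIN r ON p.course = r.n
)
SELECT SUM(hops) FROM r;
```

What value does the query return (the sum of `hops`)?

5

Base: (index, hops=0).
Iteration 1: edges from {index} -> (compress, hops=1).
Iteration 2: edges from {compress} -> (package, hops=2), (parse, hops=2).
Iteration 3: no outgoing edges from {package,parse}; recursion stops.
SUM(hops) = 0 + 1 + 2 + 2 = 5.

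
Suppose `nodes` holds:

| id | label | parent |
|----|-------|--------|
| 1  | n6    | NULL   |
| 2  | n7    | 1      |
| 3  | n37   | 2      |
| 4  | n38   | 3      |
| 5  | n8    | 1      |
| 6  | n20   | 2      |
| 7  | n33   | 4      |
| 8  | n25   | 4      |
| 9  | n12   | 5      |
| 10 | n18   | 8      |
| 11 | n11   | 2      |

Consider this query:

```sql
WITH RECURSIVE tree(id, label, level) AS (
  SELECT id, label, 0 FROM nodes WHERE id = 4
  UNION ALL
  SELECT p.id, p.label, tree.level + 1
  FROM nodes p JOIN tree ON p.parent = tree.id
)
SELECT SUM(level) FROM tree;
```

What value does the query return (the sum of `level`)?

4

Base: id=4 (n38) at level 0.
Iteration 1: rows with parent in {4} -> n33 (id 7, level 1), n25 (id 8, level 1).
Iteration 2: rows with parent in {7,8} -> n18 (id 10, level 2).
Iteration 3: no rows with parent in {10}; recursion stops.
SUM(level) = 0 + 1 + 1 + 2 = 4.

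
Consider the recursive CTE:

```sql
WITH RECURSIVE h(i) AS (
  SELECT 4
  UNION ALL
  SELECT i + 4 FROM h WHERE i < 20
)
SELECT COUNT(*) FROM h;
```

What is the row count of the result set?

5

Base: i=4.
Iteration 1: 4 < 20 holds -> i = 4 + 4 = 8.
Iteration 2: 8 < 20 holds -> i = 8 + 4 = 12.
Iteration 3: 12 < 20 holds -> i = 12 + 4 = 16.
Iteration 4: 16 < 20 holds -> i = 16 + 4 = 20.
Iteration 5: 20 < 20 fails; recursion stops.
Total rows emitted: 5.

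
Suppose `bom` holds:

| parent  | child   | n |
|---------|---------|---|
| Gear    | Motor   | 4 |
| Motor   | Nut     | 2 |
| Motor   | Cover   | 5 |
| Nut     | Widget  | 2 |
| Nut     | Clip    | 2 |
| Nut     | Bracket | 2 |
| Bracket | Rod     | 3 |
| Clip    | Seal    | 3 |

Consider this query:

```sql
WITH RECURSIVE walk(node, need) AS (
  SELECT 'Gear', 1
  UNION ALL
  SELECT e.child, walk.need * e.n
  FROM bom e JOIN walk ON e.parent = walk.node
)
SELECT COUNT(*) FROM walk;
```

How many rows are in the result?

Base: (Gear, need=1).
Iteration 1: components of {Gear} -> Motor = 1*4 = 4.
Iteration 2: components of {Motor} -> Cover = 4*5 = 20, Nut = 4*2 = 8.
Iteration 3: components of {Cover,Nut} -> Bracket = 8*2 = 16, Clip = 8*2 = 16, Widget = 8*2 = 16.
Iteration 4: components of {Bracket,Clip,Widget} -> Rod = 16*3 = 48, Seal = 16*3 = 48.
Iteration 5: no further components; recursion stops.
Total rows emitted: 9.

9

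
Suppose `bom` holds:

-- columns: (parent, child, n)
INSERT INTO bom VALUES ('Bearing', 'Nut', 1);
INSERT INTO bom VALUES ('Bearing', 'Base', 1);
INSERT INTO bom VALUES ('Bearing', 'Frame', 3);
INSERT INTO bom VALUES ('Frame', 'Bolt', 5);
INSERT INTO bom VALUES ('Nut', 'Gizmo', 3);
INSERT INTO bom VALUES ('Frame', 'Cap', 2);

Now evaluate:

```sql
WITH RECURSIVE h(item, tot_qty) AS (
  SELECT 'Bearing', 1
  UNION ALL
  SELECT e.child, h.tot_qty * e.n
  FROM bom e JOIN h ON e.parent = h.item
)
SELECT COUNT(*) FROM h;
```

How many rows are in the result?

7

Base: (Bearing, tot_qty=1).
Iteration 1: components of {Bearing} -> Base = 1*1 = 1, Frame = 1*3 = 3, Nut = 1*1 = 1.
Iteration 2: components of {Base,Frame,Nut} -> Bolt = 3*5 = 15, Cap = 3*2 = 6, Gizmo = 1*3 = 3.
Iteration 3: no further components; recursion stops.
Total rows emitted: 7.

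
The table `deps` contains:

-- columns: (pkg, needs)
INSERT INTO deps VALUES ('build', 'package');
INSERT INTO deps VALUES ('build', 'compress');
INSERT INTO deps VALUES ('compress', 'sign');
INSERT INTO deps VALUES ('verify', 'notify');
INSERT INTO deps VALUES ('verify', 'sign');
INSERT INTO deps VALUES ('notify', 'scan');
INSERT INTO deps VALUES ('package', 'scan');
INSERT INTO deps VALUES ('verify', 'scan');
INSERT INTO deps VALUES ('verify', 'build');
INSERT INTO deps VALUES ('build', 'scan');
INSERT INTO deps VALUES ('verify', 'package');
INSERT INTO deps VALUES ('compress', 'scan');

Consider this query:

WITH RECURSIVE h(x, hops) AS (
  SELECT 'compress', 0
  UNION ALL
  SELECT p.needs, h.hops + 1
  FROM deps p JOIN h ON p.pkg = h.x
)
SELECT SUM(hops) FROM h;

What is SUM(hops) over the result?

2

Base: (compress, hops=0).
Iteration 1: edges from {compress} -> (scan, hops=1), (sign, hops=1).
Iteration 2: no outgoing edges from {scan,sign}; recursion stops.
SUM(hops) = 0 + 1 + 1 = 2.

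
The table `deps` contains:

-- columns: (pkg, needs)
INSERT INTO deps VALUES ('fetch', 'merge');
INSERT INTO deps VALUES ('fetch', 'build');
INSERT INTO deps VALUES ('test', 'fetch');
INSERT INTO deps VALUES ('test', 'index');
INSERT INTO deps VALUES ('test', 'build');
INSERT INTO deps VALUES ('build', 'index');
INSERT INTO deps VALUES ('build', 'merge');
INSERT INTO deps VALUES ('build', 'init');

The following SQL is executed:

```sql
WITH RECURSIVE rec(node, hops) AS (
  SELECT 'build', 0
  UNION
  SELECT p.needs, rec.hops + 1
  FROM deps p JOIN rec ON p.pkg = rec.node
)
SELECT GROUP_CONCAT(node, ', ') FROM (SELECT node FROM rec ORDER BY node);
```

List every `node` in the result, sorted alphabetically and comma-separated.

Base: (build, hops=0).
Iteration 1: edges from {build} -> (index, hops=1), (init, hops=1), (merge, hops=1).
Iteration 2: no outgoing edges from {index,init,merge}; recursion stops.

build, index, init, merge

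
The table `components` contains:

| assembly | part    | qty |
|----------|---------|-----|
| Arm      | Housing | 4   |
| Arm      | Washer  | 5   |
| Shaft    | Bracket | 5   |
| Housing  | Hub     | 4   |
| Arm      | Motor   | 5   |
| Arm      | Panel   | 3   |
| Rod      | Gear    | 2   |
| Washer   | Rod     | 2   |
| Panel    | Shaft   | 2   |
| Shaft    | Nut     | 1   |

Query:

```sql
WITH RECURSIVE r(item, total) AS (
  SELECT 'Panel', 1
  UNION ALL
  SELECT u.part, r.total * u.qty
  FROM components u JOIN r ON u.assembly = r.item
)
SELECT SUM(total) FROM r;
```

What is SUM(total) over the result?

Base: (Panel, total=1).
Iteration 1: components of {Panel} -> Shaft = 1*2 = 2.
Iteration 2: components of {Shaft} -> Bracket = 2*5 = 10, Nut = 2*1 = 2.
Iteration 3: no further components; recursion stops.
SUM(total) = 1 + 2 + 10 + 2 = 15.

15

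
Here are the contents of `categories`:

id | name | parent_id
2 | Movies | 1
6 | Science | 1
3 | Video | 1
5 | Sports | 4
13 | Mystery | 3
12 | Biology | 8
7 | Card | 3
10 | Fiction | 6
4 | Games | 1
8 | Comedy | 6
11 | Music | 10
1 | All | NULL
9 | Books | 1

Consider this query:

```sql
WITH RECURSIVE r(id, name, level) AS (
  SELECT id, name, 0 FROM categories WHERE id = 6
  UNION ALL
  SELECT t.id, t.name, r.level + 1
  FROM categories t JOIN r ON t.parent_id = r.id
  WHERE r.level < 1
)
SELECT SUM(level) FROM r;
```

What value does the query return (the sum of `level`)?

2

Base: id=6 (Science) at level 0.
Iteration 1: rows with parent_id in {6} -> Comedy (id 8, level 1), Fiction (id 10, level 1).
Iteration 2: level < 1 fails for all current rows; recursion stops.
SUM(level) = 0 + 1 + 1 = 2.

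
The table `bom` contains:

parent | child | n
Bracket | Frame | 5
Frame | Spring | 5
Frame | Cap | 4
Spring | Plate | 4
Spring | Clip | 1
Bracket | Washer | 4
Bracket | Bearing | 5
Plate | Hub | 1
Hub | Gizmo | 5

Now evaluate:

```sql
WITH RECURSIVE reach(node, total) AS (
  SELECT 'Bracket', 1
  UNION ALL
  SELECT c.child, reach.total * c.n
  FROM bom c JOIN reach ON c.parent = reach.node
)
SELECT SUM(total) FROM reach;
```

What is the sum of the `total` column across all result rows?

Base: (Bracket, total=1).
Iteration 1: components of {Bracket} -> Bearing = 1*5 = 5, Frame = 1*5 = 5, Washer = 1*4 = 4.
Iteration 2: components of {Bearing,Frame,Washer} -> Cap = 5*4 = 20, Spring = 5*5 = 25.
Iteration 3: components of {Cap,Spring} -> Clip = 25*1 = 25, Plate = 25*4 = 100.
Iteration 4: components of {Clip,Plate} -> Hub = 100*1 = 100.
Iteration 5: components of {Hub} -> Gizmo = 100*5 = 500.
Iteration 6: no further components; recursion stops.
SUM(total) = 1 + 5 + 4 + 5 + 25 + 20 + 100 + 25 + 100 + 500 = 785.

785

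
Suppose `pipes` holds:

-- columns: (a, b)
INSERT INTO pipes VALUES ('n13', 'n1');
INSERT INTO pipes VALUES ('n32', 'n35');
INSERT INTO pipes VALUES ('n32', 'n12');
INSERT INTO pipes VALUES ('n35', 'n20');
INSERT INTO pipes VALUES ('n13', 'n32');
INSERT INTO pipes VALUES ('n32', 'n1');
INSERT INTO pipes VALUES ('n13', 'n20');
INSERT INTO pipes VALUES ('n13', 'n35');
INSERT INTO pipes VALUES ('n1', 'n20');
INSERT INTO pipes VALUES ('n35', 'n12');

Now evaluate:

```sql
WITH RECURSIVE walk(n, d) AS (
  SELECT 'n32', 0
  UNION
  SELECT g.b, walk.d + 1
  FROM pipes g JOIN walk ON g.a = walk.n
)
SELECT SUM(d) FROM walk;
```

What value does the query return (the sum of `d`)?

7

Base: (n32, d=0).
Iteration 1: edges from {n32} -> (n1, d=1), (n12, d=1), (n35, d=1).
Iteration 2: edges from {n1,n12,n35} -> (n12, d=2), (n20, d=2). [UNION drops 1 duplicate row(s)]
Iteration 3: no outgoing edges from {n12,n20}; recursion stops.
SUM(d) = 0 + 1 + 1 + 1 + 2 + 2 = 7.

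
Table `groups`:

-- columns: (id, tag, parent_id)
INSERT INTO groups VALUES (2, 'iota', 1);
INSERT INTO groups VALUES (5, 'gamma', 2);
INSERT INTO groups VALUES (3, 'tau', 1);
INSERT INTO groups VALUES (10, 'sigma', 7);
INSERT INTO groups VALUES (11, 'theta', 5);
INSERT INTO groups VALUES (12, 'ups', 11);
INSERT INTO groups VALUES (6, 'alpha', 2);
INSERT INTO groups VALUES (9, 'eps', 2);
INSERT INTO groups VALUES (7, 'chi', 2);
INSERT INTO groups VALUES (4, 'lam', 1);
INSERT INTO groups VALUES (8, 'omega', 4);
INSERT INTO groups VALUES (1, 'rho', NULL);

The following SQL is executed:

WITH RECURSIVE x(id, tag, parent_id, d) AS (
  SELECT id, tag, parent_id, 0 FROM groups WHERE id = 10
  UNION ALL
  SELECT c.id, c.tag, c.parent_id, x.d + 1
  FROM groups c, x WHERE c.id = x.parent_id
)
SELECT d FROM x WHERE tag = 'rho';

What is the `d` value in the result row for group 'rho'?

3

Base: id=10 (sigma), parent_id=7, d 0.
Iteration 1: join on id=7 -> chi (id 7, parent_id=2, d 1).
Iteration 2: join on id=2 -> iota (id 2, parent_id=1, d 2).
Iteration 3: join on id=1 -> rho (id 1, parent_id=NULL, d 3).
Iteration 4: parent_id is NULL; no match; recursion stops.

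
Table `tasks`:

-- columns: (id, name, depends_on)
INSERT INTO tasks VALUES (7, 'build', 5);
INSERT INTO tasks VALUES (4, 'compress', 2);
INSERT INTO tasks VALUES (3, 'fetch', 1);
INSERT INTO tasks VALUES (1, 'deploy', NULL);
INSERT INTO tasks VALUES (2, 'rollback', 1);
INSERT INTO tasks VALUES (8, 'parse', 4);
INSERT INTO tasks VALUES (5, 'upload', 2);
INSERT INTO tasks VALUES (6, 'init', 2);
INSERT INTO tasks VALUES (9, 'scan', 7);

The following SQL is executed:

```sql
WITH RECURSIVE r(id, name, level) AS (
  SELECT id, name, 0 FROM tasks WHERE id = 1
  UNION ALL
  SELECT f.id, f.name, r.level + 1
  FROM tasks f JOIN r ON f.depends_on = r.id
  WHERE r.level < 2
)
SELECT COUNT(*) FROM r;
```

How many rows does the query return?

6

Base: id=1 (deploy) at level 0.
Iteration 1: rows with depends_on in {1} -> rollback (id 2, level 1), fetch (id 3, level 1).
Iteration 2: rows with depends_on in {2,3} -> compress (id 4, level 2), upload (id 5, level 2), init (id 6, level 2).
Iteration 3: level < 2 fails for all current rows; recursion stops.
Total rows emitted: 6.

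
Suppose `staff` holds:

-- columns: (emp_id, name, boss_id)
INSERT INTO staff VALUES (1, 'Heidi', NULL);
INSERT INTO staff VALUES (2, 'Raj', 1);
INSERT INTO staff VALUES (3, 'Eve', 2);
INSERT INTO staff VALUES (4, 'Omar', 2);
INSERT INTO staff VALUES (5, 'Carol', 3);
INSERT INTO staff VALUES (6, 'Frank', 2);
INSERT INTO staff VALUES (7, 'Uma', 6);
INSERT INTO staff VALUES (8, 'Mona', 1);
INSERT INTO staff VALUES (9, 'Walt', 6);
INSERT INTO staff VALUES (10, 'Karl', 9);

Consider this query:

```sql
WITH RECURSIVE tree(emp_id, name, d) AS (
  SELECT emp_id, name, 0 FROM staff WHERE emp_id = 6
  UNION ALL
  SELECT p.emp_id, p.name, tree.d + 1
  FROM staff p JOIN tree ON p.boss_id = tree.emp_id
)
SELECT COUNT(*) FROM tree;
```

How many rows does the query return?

Base: emp_id=6 (Frank) at d 0.
Iteration 1: rows with boss_id in {6} -> Uma (id 7, d 1), Walt (id 9, d 1).
Iteration 2: rows with boss_id in {7,9} -> Karl (id 10, d 2).
Iteration 3: no rows with boss_id in {10}; recursion stops.
Total rows emitted: 4.

4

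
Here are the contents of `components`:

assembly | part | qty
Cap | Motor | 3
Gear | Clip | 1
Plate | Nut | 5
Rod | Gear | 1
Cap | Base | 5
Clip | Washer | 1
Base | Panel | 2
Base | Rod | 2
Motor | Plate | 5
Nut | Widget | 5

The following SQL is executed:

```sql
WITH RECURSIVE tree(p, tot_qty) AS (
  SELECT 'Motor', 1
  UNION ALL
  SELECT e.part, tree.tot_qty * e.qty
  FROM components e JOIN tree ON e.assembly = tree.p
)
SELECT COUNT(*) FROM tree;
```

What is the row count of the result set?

4

Base: (Motor, tot_qty=1).
Iteration 1: components of {Motor} -> Plate = 1*5 = 5.
Iteration 2: components of {Plate} -> Nut = 5*5 = 25.
Iteration 3: components of {Nut} -> Widget = 25*5 = 125.
Iteration 4: no further components; recursion stops.
Total rows emitted: 4.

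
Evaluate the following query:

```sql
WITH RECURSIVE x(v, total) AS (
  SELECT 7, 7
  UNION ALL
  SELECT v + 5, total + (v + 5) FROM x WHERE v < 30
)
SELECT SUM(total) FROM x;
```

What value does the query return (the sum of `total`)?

Base: v=7, total=7.
Iteration 1: 7 < 30 holds -> v = 7 + 5 = 12, total = 7 + 12 = 19.
Iteration 2: 12 < 30 holds -> v = 12 + 5 = 17, total = 19 + 17 = 36.
Iteration 3: 17 < 30 holds -> v = 17 + 5 = 22, total = 36 + 22 = 58.
Iteration 4: 22 < 30 holds -> v = 22 + 5 = 27, total = 58 + 27 = 85.
Iteration 5: 27 < 30 holds -> v = 27 + 5 = 32, total = 85 + 32 = 117.
Iteration 6: 32 < 30 fails; recursion stops.
SUM(total) = 7 + 19 + 36 + 58 + 85 + 117 = 322.

322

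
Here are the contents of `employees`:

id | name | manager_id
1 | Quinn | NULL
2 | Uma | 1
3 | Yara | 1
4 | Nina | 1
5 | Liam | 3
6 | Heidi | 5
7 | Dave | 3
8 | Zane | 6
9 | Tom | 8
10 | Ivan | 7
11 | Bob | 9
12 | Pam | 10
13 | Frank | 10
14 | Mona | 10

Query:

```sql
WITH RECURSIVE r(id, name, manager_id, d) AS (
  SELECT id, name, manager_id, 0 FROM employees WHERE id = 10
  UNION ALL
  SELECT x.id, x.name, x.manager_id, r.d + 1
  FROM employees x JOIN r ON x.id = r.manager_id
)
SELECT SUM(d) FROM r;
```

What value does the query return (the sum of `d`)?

Base: id=10 (Ivan), manager_id=7, d 0.
Iteration 1: join on id=7 -> Dave (id 7, manager_id=3, d 1).
Iteration 2: join on id=3 -> Yara (id 3, manager_id=1, d 2).
Iteration 3: join on id=1 -> Quinn (id 1, manager_id=NULL, d 3).
Iteration 4: manager_id is NULL; no match; recursion stops.
SUM(d) = 0 + 1 + 2 + 3 = 6.

6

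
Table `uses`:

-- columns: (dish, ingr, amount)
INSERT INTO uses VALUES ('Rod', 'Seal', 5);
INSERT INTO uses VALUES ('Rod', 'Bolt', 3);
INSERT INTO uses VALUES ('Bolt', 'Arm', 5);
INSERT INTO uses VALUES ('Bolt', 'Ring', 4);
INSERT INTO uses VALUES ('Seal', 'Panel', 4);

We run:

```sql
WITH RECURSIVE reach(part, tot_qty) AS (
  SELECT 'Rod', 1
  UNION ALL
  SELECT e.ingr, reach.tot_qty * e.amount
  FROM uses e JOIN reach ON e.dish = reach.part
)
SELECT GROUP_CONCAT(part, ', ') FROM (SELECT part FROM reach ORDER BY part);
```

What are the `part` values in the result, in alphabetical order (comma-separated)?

Base: (Rod, tot_qty=1).
Iteration 1: components of {Rod} -> Bolt = 1*3 = 3, Seal = 1*5 = 5.
Iteration 2: components of {Bolt,Seal} -> Arm = 3*5 = 15, Panel = 5*4 = 20, Ring = 3*4 = 12.
Iteration 3: no further components; recursion stops.

Arm, Bolt, Panel, Ring, Rod, Seal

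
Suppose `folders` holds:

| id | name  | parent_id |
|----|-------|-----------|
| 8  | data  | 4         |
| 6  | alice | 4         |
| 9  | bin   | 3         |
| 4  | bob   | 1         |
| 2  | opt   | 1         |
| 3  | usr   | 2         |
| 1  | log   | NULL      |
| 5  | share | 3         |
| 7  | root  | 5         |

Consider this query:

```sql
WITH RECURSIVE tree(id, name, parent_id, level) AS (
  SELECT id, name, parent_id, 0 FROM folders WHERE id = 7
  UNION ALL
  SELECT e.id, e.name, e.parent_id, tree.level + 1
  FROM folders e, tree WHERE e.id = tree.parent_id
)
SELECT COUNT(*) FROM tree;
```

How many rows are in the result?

5

Base: id=7 (root), parent_id=5, level 0.
Iteration 1: join on id=5 -> share (id 5, parent_id=3, level 1).
Iteration 2: join on id=3 -> usr (id 3, parent_id=2, level 2).
Iteration 3: join on id=2 -> opt (id 2, parent_id=1, level 3).
Iteration 4: join on id=1 -> log (id 1, parent_id=NULL, level 4).
Iteration 5: parent_id is NULL; no match; recursion stops.
Total rows emitted: 5.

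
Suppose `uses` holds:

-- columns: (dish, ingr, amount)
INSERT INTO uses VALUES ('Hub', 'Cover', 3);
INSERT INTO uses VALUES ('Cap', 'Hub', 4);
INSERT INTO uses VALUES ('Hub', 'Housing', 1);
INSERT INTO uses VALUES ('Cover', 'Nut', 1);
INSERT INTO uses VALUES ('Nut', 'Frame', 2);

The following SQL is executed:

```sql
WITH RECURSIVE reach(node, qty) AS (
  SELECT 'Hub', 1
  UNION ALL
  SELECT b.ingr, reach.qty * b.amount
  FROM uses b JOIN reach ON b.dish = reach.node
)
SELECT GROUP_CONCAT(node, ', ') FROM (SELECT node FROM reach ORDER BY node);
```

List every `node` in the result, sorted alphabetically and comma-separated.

Cover, Frame, Housing, Hub, Nut

Base: (Hub, qty=1).
Iteration 1: components of {Hub} -> Cover = 1*3 = 3, Housing = 1*1 = 1.
Iteration 2: components of {Cover,Housing} -> Nut = 3*1 = 3.
Iteration 3: components of {Nut} -> Frame = 3*2 = 6.
Iteration 4: no further components; recursion stops.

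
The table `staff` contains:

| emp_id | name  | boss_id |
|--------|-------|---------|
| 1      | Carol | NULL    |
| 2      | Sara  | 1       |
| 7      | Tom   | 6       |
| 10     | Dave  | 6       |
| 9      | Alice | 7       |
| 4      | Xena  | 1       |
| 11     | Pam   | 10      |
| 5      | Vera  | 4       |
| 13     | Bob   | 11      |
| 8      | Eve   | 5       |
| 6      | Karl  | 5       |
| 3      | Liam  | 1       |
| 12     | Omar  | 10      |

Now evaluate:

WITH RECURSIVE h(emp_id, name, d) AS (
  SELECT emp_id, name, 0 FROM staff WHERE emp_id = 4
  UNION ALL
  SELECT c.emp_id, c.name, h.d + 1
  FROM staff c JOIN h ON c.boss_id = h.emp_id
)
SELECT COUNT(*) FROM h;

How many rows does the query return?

Base: emp_id=4 (Xena) at d 0.
Iteration 1: rows with boss_id in {4} -> Vera (id 5, d 1).
Iteration 2: rows with boss_id in {5} -> Karl (id 6, d 2), Eve (id 8, d 2).
Iteration 3: rows with boss_id in {6,8} -> Tom (id 7, d 3), Dave (id 10, d 3).
Iteration 4: rows with boss_id in {7,10} -> Alice (id 9, d 4), Pam (id 11, d 4), Omar (id 12, d 4).
Iteration 5: rows with boss_id in {9,11,12} -> Bob (id 13, d 5).
Iteration 6: no rows with boss_id in {13}; recursion stops.
Total rows emitted: 10.

10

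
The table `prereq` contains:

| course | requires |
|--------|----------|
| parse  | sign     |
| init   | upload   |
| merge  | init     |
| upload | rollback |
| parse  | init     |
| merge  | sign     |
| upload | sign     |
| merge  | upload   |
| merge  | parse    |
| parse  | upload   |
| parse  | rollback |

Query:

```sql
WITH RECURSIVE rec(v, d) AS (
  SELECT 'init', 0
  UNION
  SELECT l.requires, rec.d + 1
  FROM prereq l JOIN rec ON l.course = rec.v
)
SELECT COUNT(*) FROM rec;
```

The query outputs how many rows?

4

Base: (init, d=0).
Iteration 1: edges from {init} -> (upload, d=1).
Iteration 2: edges from {upload} -> (rollback, d=2), (sign, d=2).
Iteration 3: no outgoing edges from {rollback,sign}; recursion stops.
Total rows emitted: 4.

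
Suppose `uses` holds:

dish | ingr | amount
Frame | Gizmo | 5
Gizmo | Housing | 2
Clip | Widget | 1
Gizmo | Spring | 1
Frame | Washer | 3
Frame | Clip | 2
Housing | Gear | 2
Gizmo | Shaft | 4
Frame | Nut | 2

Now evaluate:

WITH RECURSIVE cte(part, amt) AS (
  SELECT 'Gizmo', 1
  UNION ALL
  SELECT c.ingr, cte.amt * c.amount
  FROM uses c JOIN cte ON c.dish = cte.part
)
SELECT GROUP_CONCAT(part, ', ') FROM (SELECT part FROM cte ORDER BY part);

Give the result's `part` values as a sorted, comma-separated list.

Base: (Gizmo, amt=1).
Iteration 1: components of {Gizmo} -> Housing = 1*2 = 2, Shaft = 1*4 = 4, Spring = 1*1 = 1.
Iteration 2: components of {Housing,Shaft,Spring} -> Gear = 2*2 = 4.
Iteration 3: no further components; recursion stops.

Gear, Gizmo, Housing, Shaft, Spring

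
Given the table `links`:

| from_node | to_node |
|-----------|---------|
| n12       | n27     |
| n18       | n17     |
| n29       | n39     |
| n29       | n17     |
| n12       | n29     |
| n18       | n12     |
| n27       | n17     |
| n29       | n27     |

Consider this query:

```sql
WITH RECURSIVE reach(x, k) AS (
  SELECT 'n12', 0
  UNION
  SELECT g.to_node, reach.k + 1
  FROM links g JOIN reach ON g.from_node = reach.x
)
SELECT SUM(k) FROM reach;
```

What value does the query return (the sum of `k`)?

11

Base: (n12, k=0).
Iteration 1: edges from {n12} -> (n27, k=1), (n29, k=1).
Iteration 2: edges from {n27,n29} -> (n17, k=2), (n27, k=2), (n39, k=2). [UNION drops 1 duplicate row(s)]
Iteration 3: edges from {n17,n27,n39} -> (n17, k=3).
Iteration 4: no outgoing edges from {n17}; recursion stops.
SUM(k) = 0 + 1 + 1 + 2 + 2 + 2 + 3 = 11.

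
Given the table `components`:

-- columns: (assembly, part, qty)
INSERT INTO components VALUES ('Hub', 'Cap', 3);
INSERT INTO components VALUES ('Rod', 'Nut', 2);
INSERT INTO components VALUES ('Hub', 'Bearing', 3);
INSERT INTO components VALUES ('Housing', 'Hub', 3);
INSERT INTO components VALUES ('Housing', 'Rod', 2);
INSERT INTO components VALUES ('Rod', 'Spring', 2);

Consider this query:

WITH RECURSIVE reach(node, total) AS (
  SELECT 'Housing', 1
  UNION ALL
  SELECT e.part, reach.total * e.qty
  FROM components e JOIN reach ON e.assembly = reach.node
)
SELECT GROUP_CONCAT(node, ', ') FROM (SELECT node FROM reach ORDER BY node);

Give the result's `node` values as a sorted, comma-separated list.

Bearing, Cap, Housing, Hub, Nut, Rod, Spring

Base: (Housing, total=1).
Iteration 1: components of {Housing} -> Hub = 1*3 = 3, Rod = 1*2 = 2.
Iteration 2: components of {Hub,Rod} -> Bearing = 3*3 = 9, Cap = 3*3 = 9, Nut = 2*2 = 4, Spring = 2*2 = 4.
Iteration 3: no further components; recursion stops.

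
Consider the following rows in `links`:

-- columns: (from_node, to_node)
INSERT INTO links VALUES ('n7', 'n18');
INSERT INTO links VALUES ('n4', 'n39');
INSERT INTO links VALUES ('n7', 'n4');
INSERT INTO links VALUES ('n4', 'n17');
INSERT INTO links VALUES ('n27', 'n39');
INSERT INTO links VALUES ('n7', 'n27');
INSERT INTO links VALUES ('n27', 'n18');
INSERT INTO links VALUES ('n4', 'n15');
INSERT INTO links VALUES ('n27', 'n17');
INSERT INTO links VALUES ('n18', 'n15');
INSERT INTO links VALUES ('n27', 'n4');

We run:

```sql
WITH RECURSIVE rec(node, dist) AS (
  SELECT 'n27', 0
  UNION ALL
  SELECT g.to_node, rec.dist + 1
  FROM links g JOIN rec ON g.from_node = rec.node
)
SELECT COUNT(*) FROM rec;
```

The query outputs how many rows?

Base: (n27, dist=0).
Iteration 1: edges from {n27} -> (n17, dist=1), (n18, dist=1), (n39, dist=1), (n4, dist=1).
Iteration 2: edges from {n17,n18,n39,n4} -> (n15, dist=2) x2, (n17, dist=2), (n39, dist=2). [UNION ALL keeps all 4 new rows, including repeats]
Iteration 3: no outgoing edges from {n15,n17,n39}; recursion stops.
Total rows emitted: 9.

9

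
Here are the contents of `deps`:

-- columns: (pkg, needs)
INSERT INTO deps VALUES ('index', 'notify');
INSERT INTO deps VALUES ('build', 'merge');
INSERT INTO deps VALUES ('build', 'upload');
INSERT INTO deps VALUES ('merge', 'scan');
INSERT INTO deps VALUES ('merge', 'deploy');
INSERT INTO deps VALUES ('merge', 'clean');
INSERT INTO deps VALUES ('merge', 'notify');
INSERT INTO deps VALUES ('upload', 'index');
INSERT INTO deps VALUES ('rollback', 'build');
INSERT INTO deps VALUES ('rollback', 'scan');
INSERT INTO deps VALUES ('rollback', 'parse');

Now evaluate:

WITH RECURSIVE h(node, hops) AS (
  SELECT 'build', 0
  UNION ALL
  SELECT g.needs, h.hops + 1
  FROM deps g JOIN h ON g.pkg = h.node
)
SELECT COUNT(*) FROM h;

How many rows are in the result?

Base: (build, hops=0).
Iteration 1: edges from {build} -> (merge, hops=1), (upload, hops=1).
Iteration 2: edges from {merge,upload} -> (clean, hops=2), (deploy, hops=2), (index, hops=2), (notify, hops=2), (scan, hops=2).
Iteration 3: edges from {clean,deploy,index,notify,scan} -> (notify, hops=3).
Iteration 4: no outgoing edges from {notify}; recursion stops.
Total rows emitted: 9.

9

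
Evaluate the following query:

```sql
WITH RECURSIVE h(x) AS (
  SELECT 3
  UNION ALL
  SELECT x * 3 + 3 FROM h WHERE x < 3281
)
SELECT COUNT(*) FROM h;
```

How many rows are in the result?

8

Base: x=3.
Iteration 1: 3 < 3281 holds -> x = 3 * 3 + 3 = 12.
Iteration 2: 12 < 3281 holds -> x = 12 * 3 + 3 = 39.
Iteration 3: 39 < 3281 holds -> x = 39 * 3 + 3 = 120.
Iteration 4: 120 < 3281 holds -> x = 120 * 3 + 3 = 363.
Iteration 5: 363 < 3281 holds -> x = 363 * 3 + 3 = 1092.
Iteration 6: 1092 < 3281 holds -> x = 1092 * 3 + 3 = 3279.
Iteration 7: 3279 < 3281 holds -> x = 3279 * 3 + 3 = 9840.
Iteration 8: 9840 < 3281 fails; recursion stops.
Total rows emitted: 8.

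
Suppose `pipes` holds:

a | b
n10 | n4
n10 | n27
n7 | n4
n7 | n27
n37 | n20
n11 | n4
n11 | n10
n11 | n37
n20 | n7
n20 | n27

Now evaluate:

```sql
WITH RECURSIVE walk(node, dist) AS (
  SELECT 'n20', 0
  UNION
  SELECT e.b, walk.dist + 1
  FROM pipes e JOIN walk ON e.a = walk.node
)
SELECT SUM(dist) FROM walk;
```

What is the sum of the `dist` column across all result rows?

Base: (n20, dist=0).
Iteration 1: edges from {n20} -> (n27, dist=1), (n7, dist=1).
Iteration 2: edges from {n27,n7} -> (n27, dist=2), (n4, dist=2).
Iteration 3: no outgoing edges from {n27,n4}; recursion stops.
SUM(dist) = 0 + 1 + 1 + 2 + 2 = 6.

6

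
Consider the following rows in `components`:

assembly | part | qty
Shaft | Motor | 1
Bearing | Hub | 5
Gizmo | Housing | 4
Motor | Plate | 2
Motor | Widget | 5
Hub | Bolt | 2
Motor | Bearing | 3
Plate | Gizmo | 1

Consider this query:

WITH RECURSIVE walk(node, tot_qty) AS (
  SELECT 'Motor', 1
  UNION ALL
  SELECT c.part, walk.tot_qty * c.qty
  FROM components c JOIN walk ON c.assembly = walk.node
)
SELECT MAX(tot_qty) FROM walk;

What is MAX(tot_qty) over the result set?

30

Base: (Motor, tot_qty=1).
Iteration 1: components of {Motor} -> Bearing = 1*3 = 3, Plate = 1*2 = 2, Widget = 1*5 = 5.
Iteration 2: components of {Bearing,Plate,Widget} -> Gizmo = 2*1 = 2, Hub = 3*5 = 15.
Iteration 3: components of {Gizmo,Hub} -> Bolt = 15*2 = 30, Housing = 2*4 = 8.
Iteration 4: no further components; recursion stops.
tot_qty values: 1, 2, 5, 3, 2, 15, 8, 30; the maximum is 30.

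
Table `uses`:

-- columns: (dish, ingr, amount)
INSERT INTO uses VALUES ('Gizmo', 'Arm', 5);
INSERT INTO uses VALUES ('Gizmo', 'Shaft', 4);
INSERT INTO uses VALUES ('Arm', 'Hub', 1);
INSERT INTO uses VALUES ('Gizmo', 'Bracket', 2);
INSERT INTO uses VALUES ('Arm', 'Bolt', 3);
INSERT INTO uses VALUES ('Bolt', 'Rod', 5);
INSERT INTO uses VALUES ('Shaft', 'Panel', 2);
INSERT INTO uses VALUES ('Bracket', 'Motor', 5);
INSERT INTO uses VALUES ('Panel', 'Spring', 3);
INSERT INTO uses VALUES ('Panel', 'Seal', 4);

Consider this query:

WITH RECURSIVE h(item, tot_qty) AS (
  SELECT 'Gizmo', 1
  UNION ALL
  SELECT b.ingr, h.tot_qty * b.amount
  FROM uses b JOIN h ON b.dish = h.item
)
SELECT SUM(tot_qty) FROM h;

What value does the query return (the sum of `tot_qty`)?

Base: (Gizmo, tot_qty=1).
Iteration 1: components of {Gizmo} -> Arm = 1*5 = 5, Bracket = 1*2 = 2, Shaft = 1*4 = 4.
Iteration 2: components of {Arm,Bracket,Shaft} -> Bolt = 5*3 = 15, Hub = 5*1 = 5, Motor = 2*5 = 10, Panel = 4*2 = 8.
Iteration 3: components of {Bolt,Hub,Motor,Panel} -> Rod = 15*5 = 75, Seal = 8*4 = 32, Spring = 8*3 = 24.
Iteration 4: no further components; recursion stops.
SUM(tot_qty) = 1 + 5 + 4 + 2 + 5 + 15 + 8 + 10 + 75 + 24 + 32 = 181.

181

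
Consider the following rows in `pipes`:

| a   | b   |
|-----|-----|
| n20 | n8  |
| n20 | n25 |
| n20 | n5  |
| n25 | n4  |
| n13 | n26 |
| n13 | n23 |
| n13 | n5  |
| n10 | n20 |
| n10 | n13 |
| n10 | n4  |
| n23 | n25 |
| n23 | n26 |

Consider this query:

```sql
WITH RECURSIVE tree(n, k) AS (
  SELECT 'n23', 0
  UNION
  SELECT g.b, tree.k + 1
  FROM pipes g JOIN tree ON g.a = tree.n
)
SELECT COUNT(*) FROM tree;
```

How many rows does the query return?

4

Base: (n23, k=0).
Iteration 1: edges from {n23} -> (n25, k=1), (n26, k=1).
Iteration 2: edges from {n25,n26} -> (n4, k=2).
Iteration 3: no outgoing edges from {n4}; recursion stops.
Total rows emitted: 4.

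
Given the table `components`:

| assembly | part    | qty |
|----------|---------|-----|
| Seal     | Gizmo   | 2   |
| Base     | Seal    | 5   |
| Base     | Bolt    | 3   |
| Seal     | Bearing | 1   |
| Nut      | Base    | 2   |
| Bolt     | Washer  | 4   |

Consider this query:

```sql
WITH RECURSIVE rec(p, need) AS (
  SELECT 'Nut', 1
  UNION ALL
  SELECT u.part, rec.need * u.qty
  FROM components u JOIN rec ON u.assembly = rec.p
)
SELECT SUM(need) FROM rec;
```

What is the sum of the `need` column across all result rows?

73

Base: (Nut, need=1).
Iteration 1: components of {Nut} -> Base = 1*2 = 2.
Iteration 2: components of {Base} -> Bolt = 2*3 = 6, Seal = 2*5 = 10.
Iteration 3: components of {Bolt,Seal} -> Bearing = 10*1 = 10, Gizmo = 10*2 = 20, Washer = 6*4 = 24.
Iteration 4: no further components; recursion stops.
SUM(need) = 1 + 2 + 10 + 6 + 20 + 10 + 24 = 73.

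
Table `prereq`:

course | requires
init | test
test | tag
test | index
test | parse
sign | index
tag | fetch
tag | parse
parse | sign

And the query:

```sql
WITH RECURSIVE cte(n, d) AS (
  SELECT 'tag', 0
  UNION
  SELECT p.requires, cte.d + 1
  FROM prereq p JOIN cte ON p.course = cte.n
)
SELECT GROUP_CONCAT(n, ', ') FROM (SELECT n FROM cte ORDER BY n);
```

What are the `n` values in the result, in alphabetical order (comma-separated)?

Base: (tag, d=0).
Iteration 1: edges from {tag} -> (fetch, d=1), (parse, d=1).
Iteration 2: edges from {fetch,parse} -> (sign, d=2).
Iteration 3: edges from {sign} -> (index, d=3).
Iteration 4: no outgoing edges from {index}; recursion stops.

fetch, index, parse, sign, tag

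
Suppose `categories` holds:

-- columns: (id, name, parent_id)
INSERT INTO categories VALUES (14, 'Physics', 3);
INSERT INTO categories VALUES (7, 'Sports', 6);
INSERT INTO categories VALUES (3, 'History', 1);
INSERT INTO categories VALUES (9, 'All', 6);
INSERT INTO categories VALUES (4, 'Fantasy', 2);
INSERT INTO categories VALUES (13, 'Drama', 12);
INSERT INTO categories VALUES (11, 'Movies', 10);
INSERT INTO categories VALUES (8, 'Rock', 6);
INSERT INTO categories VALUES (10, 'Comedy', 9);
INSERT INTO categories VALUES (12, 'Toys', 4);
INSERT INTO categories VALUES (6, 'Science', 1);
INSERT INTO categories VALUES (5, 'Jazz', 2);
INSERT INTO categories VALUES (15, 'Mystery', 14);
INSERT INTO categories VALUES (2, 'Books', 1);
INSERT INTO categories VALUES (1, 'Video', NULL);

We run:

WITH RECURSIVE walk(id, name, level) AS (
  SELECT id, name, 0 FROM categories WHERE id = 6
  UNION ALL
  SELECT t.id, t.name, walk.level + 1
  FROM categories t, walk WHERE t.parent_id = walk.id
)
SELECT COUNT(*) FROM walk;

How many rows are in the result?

Base: id=6 (Science) at level 0.
Iteration 1: rows with parent_id in {6} -> Sports (id 7, level 1), Rock (id 8, level 1), All (id 9, level 1).
Iteration 2: rows with parent_id in {7,8,9} -> Comedy (id 10, level 2).
Iteration 3: rows with parent_id in {10} -> Movies (id 11, level 3).
Iteration 4: no rows with parent_id in {11}; recursion stops.
Total rows emitted: 6.

6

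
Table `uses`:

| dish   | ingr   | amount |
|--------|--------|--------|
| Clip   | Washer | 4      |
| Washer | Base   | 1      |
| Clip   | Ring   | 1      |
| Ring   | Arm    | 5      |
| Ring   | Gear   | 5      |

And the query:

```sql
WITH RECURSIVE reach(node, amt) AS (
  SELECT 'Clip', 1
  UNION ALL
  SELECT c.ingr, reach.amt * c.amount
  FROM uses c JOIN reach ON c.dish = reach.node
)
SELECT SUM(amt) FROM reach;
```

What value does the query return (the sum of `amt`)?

Base: (Clip, amt=1).
Iteration 1: components of {Clip} -> Ring = 1*1 = 1, Washer = 1*4 = 4.
Iteration 2: components of {Ring,Washer} -> Arm = 1*5 = 5, Base = 4*1 = 4, Gear = 1*5 = 5.
Iteration 3: no further components; recursion stops.
SUM(amt) = 1 + 4 + 1 + 4 + 5 + 5 = 20.

20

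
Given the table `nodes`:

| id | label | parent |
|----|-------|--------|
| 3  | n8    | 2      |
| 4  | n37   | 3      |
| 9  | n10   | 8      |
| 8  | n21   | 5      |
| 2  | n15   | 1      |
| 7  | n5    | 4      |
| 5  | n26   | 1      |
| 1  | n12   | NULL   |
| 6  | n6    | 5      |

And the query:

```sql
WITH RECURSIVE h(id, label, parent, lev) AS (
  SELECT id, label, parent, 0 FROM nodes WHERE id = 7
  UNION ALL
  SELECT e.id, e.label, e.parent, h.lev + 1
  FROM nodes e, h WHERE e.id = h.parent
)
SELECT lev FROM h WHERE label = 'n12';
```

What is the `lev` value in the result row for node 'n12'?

Base: id=7 (n5), parent=4, lev 0.
Iteration 1: join on id=4 -> n37 (id 4, parent=3, lev 1).
Iteration 2: join on id=3 -> n8 (id 3, parent=2, lev 2).
Iteration 3: join on id=2 -> n15 (id 2, parent=1, lev 3).
Iteration 4: join on id=1 -> n12 (id 1, parent=NULL, lev 4).
Iteration 5: parent is NULL; no match; recursion stops.

4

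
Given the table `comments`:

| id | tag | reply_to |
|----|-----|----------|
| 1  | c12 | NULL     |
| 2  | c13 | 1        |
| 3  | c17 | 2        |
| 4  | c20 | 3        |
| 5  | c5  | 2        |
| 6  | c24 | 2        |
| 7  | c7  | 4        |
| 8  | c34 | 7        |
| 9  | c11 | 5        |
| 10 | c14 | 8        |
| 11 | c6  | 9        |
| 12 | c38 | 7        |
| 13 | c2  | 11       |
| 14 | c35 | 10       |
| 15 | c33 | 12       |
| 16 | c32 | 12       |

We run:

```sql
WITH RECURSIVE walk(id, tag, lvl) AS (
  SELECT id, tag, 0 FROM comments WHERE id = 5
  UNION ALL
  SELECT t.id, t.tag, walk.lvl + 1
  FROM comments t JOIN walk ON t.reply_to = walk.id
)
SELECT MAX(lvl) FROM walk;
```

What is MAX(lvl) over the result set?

Base: id=5 (c5) at lvl 0.
Iteration 1: rows with reply_to in {5} -> c11 (id 9, lvl 1).
Iteration 2: rows with reply_to in {9} -> c6 (id 11, lvl 2).
Iteration 3: rows with reply_to in {11} -> c2 (id 13, lvl 3).
Iteration 4: no rows with reply_to in {13}; recursion stops.
lvl values: 0, 1, 2, 3; the maximum is 3.

3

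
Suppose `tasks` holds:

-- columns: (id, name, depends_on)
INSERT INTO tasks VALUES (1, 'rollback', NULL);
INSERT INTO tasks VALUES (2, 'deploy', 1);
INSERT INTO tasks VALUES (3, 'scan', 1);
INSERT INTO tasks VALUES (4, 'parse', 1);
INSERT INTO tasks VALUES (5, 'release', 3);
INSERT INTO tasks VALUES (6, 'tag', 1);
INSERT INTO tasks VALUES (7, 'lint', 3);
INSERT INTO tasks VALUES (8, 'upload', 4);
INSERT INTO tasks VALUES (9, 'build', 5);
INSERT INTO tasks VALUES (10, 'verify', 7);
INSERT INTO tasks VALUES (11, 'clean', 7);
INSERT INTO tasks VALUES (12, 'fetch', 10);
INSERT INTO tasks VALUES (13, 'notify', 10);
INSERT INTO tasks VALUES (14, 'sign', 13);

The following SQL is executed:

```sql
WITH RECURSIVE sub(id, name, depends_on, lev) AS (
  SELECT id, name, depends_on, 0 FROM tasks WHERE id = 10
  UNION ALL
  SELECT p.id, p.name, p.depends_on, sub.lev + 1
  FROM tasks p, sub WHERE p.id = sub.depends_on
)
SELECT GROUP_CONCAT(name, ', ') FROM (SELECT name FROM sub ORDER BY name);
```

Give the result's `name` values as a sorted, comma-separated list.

lint, rollback, scan, verify

Base: id=10 (verify), depends_on=7, lev 0.
Iteration 1: join on id=7 -> lint (id 7, depends_on=3, lev 1).
Iteration 2: join on id=3 -> scan (id 3, depends_on=1, lev 2).
Iteration 3: join on id=1 -> rollback (id 1, depends_on=NULL, lev 3).
Iteration 4: depends_on is NULL; no match; recursion stops.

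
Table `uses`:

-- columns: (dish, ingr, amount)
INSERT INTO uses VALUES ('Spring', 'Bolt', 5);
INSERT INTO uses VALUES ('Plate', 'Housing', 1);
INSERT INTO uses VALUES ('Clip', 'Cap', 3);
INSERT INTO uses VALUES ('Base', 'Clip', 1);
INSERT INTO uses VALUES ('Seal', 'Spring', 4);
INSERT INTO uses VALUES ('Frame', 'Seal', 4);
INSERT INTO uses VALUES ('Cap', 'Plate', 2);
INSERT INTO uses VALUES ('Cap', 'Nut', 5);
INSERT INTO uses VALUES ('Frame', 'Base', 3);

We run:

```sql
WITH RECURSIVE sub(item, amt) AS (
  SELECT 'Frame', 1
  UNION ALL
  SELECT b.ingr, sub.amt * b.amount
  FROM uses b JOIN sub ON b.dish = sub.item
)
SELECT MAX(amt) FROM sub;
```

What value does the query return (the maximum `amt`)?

80

Base: (Frame, amt=1).
Iteration 1: components of {Frame} -> Base = 1*3 = 3, Seal = 1*4 = 4.
Iteration 2: components of {Base,Seal} -> Clip = 3*1 = 3, Spring = 4*4 = 16.
Iteration 3: components of {Clip,Spring} -> Bolt = 16*5 = 80, Cap = 3*3 = 9.
Iteration 4: components of {Bolt,Cap} -> Nut = 9*5 = 45, Plate = 9*2 = 18.
Iteration 5: components of {Nut,Plate} -> Housing = 18*1 = 18.
Iteration 6: no further components; recursion stops.
amt values: 1, 4, 3, 16, 3, 80, 9, 18, 45, 18; the maximum is 80.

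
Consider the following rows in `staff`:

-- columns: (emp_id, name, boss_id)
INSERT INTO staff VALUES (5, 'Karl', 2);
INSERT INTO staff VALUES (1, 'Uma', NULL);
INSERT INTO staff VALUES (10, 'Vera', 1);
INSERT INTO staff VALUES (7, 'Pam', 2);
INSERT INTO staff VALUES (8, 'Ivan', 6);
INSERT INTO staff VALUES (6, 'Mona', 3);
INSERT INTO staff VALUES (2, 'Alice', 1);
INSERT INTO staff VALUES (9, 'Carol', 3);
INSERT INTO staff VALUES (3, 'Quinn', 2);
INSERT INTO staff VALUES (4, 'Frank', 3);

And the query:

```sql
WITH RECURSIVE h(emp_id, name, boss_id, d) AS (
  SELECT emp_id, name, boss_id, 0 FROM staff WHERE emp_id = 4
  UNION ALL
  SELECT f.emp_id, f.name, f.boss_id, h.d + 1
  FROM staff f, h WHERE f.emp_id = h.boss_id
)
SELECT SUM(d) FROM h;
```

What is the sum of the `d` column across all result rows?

Base: emp_id=4 (Frank), boss_id=3, d 0.
Iteration 1: join on emp_id=3 -> Quinn (id 3, boss_id=2, d 1).
Iteration 2: join on emp_id=2 -> Alice (id 2, boss_id=1, d 2).
Iteration 3: join on emp_id=1 -> Uma (id 1, boss_id=NULL, d 3).
Iteration 4: boss_id is NULL; no match; recursion stops.
SUM(d) = 0 + 1 + 2 + 3 = 6.

6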